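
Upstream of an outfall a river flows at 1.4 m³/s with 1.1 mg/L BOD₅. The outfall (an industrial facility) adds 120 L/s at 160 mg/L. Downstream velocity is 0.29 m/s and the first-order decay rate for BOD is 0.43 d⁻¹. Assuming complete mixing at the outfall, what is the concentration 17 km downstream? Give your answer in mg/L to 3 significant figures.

10.2 mg/L

120 L/s = 0.12 m³/s.
After complete mixing, C₀ = (0.12·160 + 1.4·1.1) / 1.52 = 13.64 mg/L.
Travel time t = 1.7e+04 m / 0.29 m/s = 5.862e+04 s = 0.6785 d.
C = 13.64·exp(−0.43·0.6785) = 13.64·0.747 = 10.19 mg/L.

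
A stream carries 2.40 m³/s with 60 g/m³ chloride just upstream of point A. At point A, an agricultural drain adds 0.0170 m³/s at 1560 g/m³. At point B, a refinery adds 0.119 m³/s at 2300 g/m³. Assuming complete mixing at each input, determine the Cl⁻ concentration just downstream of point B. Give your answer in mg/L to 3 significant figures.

After input A: C = (2.4·60 + 0.017·1560) / 2.417 = 70.55 mg/L.
After input B: C = (2.417·70.55 + 0.119·2300) / 2.536 = 175.2 mg/L.

175 mg/L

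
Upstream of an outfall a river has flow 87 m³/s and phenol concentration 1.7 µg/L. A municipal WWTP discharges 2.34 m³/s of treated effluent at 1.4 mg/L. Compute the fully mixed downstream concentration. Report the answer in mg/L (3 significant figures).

0.0383 mg/L

1.7 µg/L = 0.0017 mg/L.
Flow-weighted mixing gives C = (2.34·1.4 + 87·0.0017) / (2.34 + 87) = 3.424/89.34 = 0.03832 mg/L.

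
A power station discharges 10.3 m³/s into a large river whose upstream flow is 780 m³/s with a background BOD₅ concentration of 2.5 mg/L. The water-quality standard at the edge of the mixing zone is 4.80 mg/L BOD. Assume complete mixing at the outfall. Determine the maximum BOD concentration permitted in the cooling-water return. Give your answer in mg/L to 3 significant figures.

179 mg/L

Mass balance: 4.8·790.3 = 10.3·Cₑ + 780·2.5.
Cₑ = (3793 − 1950) / 10.3 = 179 mg/L.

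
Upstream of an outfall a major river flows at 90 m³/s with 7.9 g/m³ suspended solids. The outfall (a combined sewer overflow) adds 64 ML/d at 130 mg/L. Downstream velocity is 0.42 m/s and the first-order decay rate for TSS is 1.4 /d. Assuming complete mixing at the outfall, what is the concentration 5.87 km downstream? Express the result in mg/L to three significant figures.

64 ML/d = 0.7407 m³/s.
After complete mixing, C₀ = (0.7407·130 + 90·7.9) / 90.74 = 8.897 mg/L.
Travel time t = 5870 m / 0.42 m/s = 1.398e+04 s = 0.1618 d.
C = 8.897·exp(−1.4·0.1618) = 8.897·0.7973 = 7.094 mg/L.

7.09 mg/L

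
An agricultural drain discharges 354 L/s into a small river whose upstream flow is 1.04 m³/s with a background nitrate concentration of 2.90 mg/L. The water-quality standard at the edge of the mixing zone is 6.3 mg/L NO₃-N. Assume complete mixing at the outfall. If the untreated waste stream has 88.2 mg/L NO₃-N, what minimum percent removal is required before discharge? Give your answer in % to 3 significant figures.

354 L/s = 0.354 m³/s.
Mass balance: 6.3·1.394 = 0.354·Cₑ + 1.04·2.9.
Cₑ = (8.782 − 3.016) / 0.354 = 16.29 mg/L.
Required removal = 1 − 16.29/88.2 = 81.53 %.

81.5 %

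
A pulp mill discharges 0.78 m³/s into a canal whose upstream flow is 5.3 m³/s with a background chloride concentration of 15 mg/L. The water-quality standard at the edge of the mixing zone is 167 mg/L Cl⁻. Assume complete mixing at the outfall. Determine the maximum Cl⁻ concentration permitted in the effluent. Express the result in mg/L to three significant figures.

1200 mg/L

Mass balance: 167·6.08 = 0.78·Cₑ + 5.3·15.
Cₑ = (1015 − 79.5) / 0.78 = 1200 mg/L.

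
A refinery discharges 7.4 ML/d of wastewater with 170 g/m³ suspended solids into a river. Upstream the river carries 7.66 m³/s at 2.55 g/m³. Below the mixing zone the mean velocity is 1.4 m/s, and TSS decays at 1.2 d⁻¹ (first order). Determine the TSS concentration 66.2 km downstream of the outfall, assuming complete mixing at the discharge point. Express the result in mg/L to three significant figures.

7.4 ML/d = 0.08565 m³/s.
After complete mixing, C₀ = (0.08565·170 + 7.66·2.55) / 7.746 = 4.402 mg/L.
Travel time t = 6.62e+04 m / 1.4 m/s = 4.729e+04 s = 0.5473 d.
C = 4.402·exp(−1.2·0.5473) = 4.402·0.5185 = 2.282 mg/L.

2.28 mg/L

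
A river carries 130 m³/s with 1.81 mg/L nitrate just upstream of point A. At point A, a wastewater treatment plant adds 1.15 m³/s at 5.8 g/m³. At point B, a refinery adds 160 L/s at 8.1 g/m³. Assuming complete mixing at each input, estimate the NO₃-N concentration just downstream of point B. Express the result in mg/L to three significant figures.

After input A: C = (130·1.81 + 1.15·5.8) / 131.2 = 1.845 mg/L.
160 L/s = 0.16 m³/s.
After input B: C = (131.2·1.845 + 0.16·8.1) / 131.3 = 1.853 mg/L.

1.85 mg/L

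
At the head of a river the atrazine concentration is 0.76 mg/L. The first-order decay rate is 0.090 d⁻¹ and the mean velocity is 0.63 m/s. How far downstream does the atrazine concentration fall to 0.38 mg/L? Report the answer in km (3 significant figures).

From C = C₀·e^(−kt), t = ln(C₀/C)/k = ln(0.76/0.38)/0.090 = 0.6931/0.090 = 7.702 d.
Distance = v·t = 0.63 m/s × 6.654e+05 s = 4.192e+05 m = 419.2 km.

419 km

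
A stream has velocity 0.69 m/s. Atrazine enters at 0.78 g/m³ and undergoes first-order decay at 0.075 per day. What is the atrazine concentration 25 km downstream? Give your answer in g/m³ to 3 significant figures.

Travel time t = 25 km / 0.69 m/s = 2.5e+04/0.69 = 3.623e+04 s = 0.4194 d.
First-order decay: C = 0.78·exp(−0.075·0.4194) = 0.78·0.969 = 0.7558 g/m³.

0.756 g/m³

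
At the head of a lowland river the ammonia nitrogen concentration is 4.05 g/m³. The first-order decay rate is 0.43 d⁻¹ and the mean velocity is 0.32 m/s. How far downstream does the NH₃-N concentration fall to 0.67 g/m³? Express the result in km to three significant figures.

From C = C₀·e^(−kt), t = ln(C₀/C)/k = ln(4.05/0.67)/0.43 = 1.799/0.43 = 4.184 d.
Distance = v·t = 0.32 m/s × 3.615e+05 s = 1.157e+05 m = 115.7 km.

116 km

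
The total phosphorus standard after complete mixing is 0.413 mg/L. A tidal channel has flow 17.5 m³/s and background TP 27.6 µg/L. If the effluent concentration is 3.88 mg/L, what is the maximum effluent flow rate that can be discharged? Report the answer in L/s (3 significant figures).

1950 L/s

27.6 µg/L = 0.0276 mg/L.
Mass balance at complete mixing: C_std·(Q_w + Q_r) = Q_w·C_e + Q_r·C_b.
Rearranging, Q_w = Q_r·(C_std − C_b)/(C_e − C_std) = 17.5·(0.413 − 0.0276) / (3.88 − 0.413) = 1.945 m³/s.
= 1945 L/s.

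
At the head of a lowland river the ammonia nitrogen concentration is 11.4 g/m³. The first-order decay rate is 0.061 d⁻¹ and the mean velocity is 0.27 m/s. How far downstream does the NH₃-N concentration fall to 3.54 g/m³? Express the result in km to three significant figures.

447 km

From C = C₀·e^(−kt), t = ln(C₀/C)/k = ln(11.4/3.54)/0.061 = 1.169/0.061 = 19.17 d.
Distance = v·t = 0.27 m/s × 1.656e+06 s = 4.472e+05 m = 447.2 km.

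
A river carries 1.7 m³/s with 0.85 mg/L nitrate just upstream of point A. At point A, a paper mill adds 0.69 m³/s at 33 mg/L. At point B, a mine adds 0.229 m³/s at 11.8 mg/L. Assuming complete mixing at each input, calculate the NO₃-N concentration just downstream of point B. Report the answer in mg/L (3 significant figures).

After input A: C = (1.7·0.85 + 0.69·33) / 2.39 = 10.13 mg/L.
After input B: C = (2.39·10.13 + 0.229·11.8) / 2.619 = 10.28 mg/L.

10.3 mg/L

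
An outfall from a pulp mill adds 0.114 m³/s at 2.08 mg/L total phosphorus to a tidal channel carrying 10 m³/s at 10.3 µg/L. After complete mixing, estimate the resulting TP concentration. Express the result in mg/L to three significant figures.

0.0336 mg/L

10.3 µg/L = 0.0103 mg/L.
By mass balance at complete mixing, C = (0.114·2.08 + 10·0.0103) / (0.114 + 10) = 0.3401/10.11 = 0.03363 mg/L.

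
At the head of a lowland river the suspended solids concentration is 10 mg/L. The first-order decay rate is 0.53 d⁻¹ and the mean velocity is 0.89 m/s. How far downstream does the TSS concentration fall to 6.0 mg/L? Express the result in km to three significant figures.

74.1 km

From C = C₀·e^(−kt), t = ln(C₀/C)/k = ln(10/6.0)/0.53 = 0.5108/0.53 = 0.9638 d.
Distance = v·t = 0.89 m/s × 8.327e+04 s = 7.411e+04 m = 74.11 km.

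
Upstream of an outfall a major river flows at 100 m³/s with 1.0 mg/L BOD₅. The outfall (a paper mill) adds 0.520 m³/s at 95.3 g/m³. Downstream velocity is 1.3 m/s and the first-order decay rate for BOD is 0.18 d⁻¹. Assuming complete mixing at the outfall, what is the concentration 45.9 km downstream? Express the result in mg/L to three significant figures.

1.38 mg/L

After complete mixing, C₀ = (0.52·95.3 + 100·1) / 100.5 = 1.488 mg/L.
Travel time t = 4.59e+04 m / 1.3 m/s = 3.531e+04 s = 0.4087 d.
C = 1.488·exp(−0.18·0.4087) = 1.488·0.9291 = 1.382 mg/L.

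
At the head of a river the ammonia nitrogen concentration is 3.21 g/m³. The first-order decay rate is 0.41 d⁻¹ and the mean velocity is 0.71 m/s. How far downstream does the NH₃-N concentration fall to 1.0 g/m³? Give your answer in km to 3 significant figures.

174 km

From C = C₀·e^(−kt), t = ln(C₀/C)/k = ln(3.21/1.0)/0.41 = 1.166/0.41 = 2.845 d.
Distance = v·t = 0.71 m/s × 2.458e+05 s = 1.745e+05 m = 174.5 km.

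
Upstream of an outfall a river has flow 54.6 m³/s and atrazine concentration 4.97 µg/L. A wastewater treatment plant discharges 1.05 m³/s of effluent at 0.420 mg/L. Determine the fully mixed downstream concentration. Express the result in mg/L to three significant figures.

0.0128 mg/L

4.97 µg/L = 0.00497 mg/L.
Conservation of mass across the mixing zone: C = (1.05·0.42 + 54.6·0.00497) / (1.05 + 54.6) = 0.7124/55.65 = 0.0128 mg/L.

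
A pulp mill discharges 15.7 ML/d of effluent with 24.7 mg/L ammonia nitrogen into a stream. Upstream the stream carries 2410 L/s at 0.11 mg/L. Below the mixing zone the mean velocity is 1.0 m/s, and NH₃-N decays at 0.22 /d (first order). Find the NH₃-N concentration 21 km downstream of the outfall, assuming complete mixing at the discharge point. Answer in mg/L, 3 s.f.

1.74 mg/L

15.7 ML/d = 0.1817 m³/s.
2410 L/s = 2.41 m³/s.
After complete mixing, C₀ = (0.1817·24.7 + 2.41·0.11) / 2.592 = 1.834 mg/L.
Travel time t = 2.1e+04 m / 1.0 m/s = 2.1e+04 s = 0.2431 d.
C = 1.834·exp(−0.22·0.2431) = 1.834·0.9479 = 1.739 mg/L.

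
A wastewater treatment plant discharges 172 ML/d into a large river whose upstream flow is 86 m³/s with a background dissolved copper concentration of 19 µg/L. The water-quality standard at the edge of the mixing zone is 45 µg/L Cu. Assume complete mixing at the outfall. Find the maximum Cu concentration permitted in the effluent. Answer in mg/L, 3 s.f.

1.17 mg/L

172 ML/d = 1.991 m³/s.
19 µg/L = 0.019 mg/L.
45 µg/L = 0.045 mg/L.
Mass balance: 0.045·87.99 = 1.991·Cₑ + 86·0.019.
Cₑ = (3.96 − 1.634) / 1.991 = 1.168 mg/L.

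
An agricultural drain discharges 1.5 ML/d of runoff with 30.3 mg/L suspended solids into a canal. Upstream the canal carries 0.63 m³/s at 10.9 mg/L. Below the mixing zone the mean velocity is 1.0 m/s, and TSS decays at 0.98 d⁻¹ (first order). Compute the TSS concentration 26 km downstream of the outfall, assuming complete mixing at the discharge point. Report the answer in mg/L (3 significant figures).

8.50 mg/L

1.5 ML/d = 0.01736 m³/s.
After complete mixing, C₀ = (0.01736·30.3 + 0.63·10.9) / 0.6474 = 11.42 mg/L.
Travel time t = 2.6e+04 m / 1.0 m/s = 2.6e+04 s = 0.3009 d.
C = 11.42·exp(−0.98·0.3009) = 11.42·0.7446 = 8.504 mg/L.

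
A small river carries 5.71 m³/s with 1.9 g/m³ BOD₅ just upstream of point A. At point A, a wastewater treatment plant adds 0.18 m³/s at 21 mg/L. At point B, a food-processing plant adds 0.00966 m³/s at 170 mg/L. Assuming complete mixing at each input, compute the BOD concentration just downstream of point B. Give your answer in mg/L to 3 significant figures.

After input A: C = (5.71·1.9 + 0.18·21) / 5.89 = 2.484 mg/L.
After input B: C = (5.89·2.484 + 0.00966·170) / 5.9 = 2.758 mg/L.

2.76 mg/L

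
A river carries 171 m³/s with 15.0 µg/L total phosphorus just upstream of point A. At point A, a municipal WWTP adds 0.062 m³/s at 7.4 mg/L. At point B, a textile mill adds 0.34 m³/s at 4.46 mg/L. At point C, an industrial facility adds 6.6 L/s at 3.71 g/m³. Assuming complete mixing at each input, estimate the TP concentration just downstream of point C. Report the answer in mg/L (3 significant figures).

15.0 µg/L = 0.015 mg/L.
After input A: C = (171·0.015 + 0.062·7.4) / 171.1 = 0.01768 mg/L.
After input B: C = (171.1·0.01768 + 0.34·4.46) / 171.4 = 0.02649 mg/L.
6.6 L/s = 0.0066 m³/s.
After input C: C = (171.4·0.02649 + 0.0066·3.71) / 171.4 = 0.02663 mg/L.

0.0266 mg/L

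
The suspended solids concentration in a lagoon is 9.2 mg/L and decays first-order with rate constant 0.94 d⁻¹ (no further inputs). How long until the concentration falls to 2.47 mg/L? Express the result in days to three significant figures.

1.40 d

t = ln(C₀/C)/k = ln(9.2/2.47)/0.94 = 1.315/0.94 = 1.399 d.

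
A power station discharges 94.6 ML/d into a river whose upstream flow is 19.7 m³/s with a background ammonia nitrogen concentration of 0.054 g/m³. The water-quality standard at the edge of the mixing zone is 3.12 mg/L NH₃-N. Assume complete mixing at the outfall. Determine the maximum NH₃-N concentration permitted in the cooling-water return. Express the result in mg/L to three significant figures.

94.6 ML/d = 1.095 m³/s.
Mass balance: 3.12·20.79 = 1.095·Cₑ + 19.7·0.054.
Cₑ = (64.88 − 1.064) / 1.095 = 58.28 mg/L.

58.3 mg/L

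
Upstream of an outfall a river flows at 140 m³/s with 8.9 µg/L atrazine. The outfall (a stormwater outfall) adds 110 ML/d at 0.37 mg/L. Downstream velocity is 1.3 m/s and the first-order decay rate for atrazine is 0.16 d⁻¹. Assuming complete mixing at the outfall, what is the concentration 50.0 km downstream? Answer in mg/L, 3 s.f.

0.0113 mg/L

110 ML/d = 1.273 m³/s.
8.9 µg/L = 0.0089 mg/L.
After complete mixing, C₀ = (1.273·0.37 + 140·0.0089) / 141.3 = 0.01215 mg/L.
Travel time t = 5e+04 m / 1.3 m/s = 3.846e+04 s = 0.4452 d.
C = 0.01215·exp(−0.16·0.4452) = 0.01215·0.9313 = 0.01132 mg/L.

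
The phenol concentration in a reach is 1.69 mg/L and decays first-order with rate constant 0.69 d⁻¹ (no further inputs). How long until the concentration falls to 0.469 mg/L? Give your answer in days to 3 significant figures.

1.86 d

t = ln(C₀/C)/k = ln(1.69/0.469)/0.69 = 1.282/0.69 = 1.858 d.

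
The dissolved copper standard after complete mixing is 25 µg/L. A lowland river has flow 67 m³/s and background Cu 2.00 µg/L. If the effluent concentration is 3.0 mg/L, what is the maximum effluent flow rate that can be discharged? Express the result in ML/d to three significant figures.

2.00 µg/L = 0.002 mg/L.
25 µg/L = 0.025 mg/L.
Mass balance at complete mixing: C_std·(Q_w + Q_r) = Q_w·C_e + Q_r·C_b.
Rearranging, Q_w = Q_r·(C_std − C_b)/(C_e − C_std) = 67·(0.025 − 0.002) / (3 − 0.025) = 0.518 m³/s.
= 44.75 ML/d.

44.8 ML/d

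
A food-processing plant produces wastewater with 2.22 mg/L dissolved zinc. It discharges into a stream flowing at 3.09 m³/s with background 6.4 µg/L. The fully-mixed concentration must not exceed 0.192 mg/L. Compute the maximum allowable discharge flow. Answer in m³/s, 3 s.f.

0.283 m³/s

6.4 µg/L = 0.0064 mg/L.
Mass balance at complete mixing: C_std·(Q_w + Q_r) = Q_w·C_e + Q_r·C_b.
Rearranging, Q_w = Q_r·(C_std − C_b)/(C_e − C_std) = 3.09·(0.192 − 0.0064) / (2.22 − 0.192) = 0.2828 m³/s.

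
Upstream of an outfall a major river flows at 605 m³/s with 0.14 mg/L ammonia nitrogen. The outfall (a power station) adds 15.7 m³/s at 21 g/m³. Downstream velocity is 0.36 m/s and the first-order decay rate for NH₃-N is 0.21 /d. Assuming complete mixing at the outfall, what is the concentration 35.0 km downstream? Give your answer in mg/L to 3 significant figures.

0.527 mg/L

After complete mixing, C₀ = (15.7·21 + 605·0.14) / 620.7 = 0.6676 mg/L.
Travel time t = 3.5e+04 m / 0.36 m/s = 9.722e+04 s = 1.125 d.
C = 0.6676·exp(−0.21·1.125) = 0.6676·0.7895 = 0.5271 mg/L.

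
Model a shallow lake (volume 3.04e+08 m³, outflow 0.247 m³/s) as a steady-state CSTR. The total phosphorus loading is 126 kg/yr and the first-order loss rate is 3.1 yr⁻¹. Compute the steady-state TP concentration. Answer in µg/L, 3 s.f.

0.133 µg/L

Outflow Q = 0.247 m³/s × 3.156e+07 s/yr = 7.795e+06 m³/yr.
Steady-state CSTR mass balance: W = Q·C + k·V·C, so C = W/(Q + kV).
Q + kV = 7.795e+06 + 3.1·3.04e+08 = 9.502e+08 m³/yr.
C = 126/9.502e+08 = 1.326e-07 kg/m³ = 0.0001326 mg/L = 0.1326 µg/L.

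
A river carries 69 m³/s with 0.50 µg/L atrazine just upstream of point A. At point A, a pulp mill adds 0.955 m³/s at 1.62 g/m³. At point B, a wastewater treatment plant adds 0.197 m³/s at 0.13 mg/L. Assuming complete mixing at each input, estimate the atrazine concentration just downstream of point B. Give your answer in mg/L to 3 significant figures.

0.0229 mg/L

0.50 µg/L = 0.0005 mg/L.
After input A: C = (69·0.0005 + 0.955·1.62) / 69.95 = 0.02261 mg/L.
After input B: C = (69.95·0.02261 + 0.197·0.13) / 70.15 = 0.02291 mg/L.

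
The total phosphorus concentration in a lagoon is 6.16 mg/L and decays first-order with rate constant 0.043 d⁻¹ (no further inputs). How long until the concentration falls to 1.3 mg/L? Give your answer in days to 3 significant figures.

t = ln(C₀/C)/k = ln(6.16/1.3)/0.043 = 1.556/0.043 = 36.18 d.

36.2 d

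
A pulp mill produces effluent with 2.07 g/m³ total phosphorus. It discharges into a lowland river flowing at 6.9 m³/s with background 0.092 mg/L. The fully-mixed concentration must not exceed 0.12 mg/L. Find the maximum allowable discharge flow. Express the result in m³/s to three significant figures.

0.0991 m³/s

Mass balance at complete mixing: C_std·(Q_w + Q_r) = Q_w·C_e + Q_r·C_b.
Rearranging, Q_w = Q_r·(C_std − C_b)/(C_e − C_std) = 6.9·(0.12 − 0.092) / (2.07 − 0.12) = 0.09908 m³/s.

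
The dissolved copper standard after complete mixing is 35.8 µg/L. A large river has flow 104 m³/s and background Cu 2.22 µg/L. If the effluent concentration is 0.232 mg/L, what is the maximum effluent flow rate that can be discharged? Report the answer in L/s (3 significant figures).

2.22 µg/L = 0.00222 mg/L.
35.8 µg/L = 0.0358 mg/L.
Mass balance at complete mixing: C_std·(Q_w + Q_r) = Q_w·C_e + Q_r·C_b.
Rearranging, Q_w = Q_r·(C_std − C_b)/(C_e − C_std) = 104·(0.0358 − 0.00222) / (0.232 − 0.0358) = 17.8 m³/s.
= 1.78e+04 L/s.

17800 L/s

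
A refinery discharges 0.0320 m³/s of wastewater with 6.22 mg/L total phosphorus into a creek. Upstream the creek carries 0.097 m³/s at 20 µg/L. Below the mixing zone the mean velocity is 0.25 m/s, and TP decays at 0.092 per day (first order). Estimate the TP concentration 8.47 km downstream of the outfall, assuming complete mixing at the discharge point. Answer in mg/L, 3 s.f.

1.50 mg/L

20 µg/L = 0.02 mg/L.
After complete mixing, C₀ = (0.032·6.22 + 0.097·0.02) / 0.129 = 1.558 mg/L.
Travel time t = 8470 m / 0.25 m/s = 3.388e+04 s = 0.3921 d.
C = 1.558·exp(−0.092·0.3921) = 1.558·0.9646 = 1.503 mg/L.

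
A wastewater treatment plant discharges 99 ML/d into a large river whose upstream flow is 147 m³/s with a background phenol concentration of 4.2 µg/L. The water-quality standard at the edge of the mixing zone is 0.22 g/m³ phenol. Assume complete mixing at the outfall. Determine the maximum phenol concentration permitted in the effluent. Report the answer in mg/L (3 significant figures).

99 ML/d = 1.146 m³/s.
4.2 µg/L = 0.0042 mg/L.
Mass balance: 0.22·148.1 = 1.146·Cₑ + 147·0.0042.
Cₑ = (32.59 − 0.6174) / 1.146 = 27.91 mg/L.

27.9 mg/L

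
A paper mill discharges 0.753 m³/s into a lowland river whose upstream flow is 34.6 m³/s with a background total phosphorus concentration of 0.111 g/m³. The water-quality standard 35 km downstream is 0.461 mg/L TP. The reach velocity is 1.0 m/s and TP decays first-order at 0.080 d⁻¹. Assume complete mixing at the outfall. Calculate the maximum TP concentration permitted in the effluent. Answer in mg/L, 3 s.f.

Travel time to the compliance point: t = 3.5e+04/1.0 = 3.5e+04 s = 0.4051 d; decay factor exp(−0.080·0.4051) = 0.9681.
So the concentration just after mixing may be at most 0.461/0.9681 = 0.4762 mg/L.
Mass balance: 0.4762·35.35 = 0.753·Cₑ + 34.6·0.111.
Cₑ = (16.83 − 3.841) / 0.753 = 17.26 mg/L.

17.3 mg/L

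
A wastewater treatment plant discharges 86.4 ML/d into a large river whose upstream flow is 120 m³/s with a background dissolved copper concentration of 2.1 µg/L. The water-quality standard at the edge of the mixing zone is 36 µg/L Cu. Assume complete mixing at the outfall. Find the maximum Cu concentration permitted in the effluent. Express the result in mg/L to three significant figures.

4.10 mg/L

86.4 ML/d = 1 m³/s.
2.1 µg/L = 0.0021 mg/L.
36 µg/L = 0.036 mg/L.
Mass balance: 0.036·121 = 1·Cₑ + 120·0.0021.
Cₑ = (4.356 − 0.252) / 1 = 4.104 mg/L.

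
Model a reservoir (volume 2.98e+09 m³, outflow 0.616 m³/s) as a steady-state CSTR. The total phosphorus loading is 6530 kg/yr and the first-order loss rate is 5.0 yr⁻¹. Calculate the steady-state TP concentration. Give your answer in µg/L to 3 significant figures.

Outflow Q = 0.616 m³/s × 3.156e+07 s/yr = 1.944e+07 m³/yr.
Steady-state CSTR mass balance: W = Q·C + k·V·C, so C = W/(Q + kV).
Q + kV = 1.944e+07 + 5.0·2.98e+09 = 1.492e+10 m³/yr.
C = 6530/1.492e+10 = 4.377e-07 kg/m³ = 0.0004377 mg/L = 0.4377 µg/L.

0.438 µg/L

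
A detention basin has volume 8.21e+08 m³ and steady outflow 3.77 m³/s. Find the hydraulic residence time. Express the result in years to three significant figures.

6.90 yr

Q = 3.77 m³/s × 3.156e+07 s/yr = 1.19e+08 m³/yr.
Hydraulic residence time τ = V/Q = 8.21e+08/1.19e+08 = 6.901 yr.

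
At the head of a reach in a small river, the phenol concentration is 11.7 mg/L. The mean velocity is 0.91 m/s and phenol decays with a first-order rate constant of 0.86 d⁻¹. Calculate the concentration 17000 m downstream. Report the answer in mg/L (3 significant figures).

Travel time t = 17000 m / 0.91 m/s = 1.7e+04/0.91 = 1.868e+04 s = 0.2162 d.
First-order decay: C = 11.7·exp(−0.86·0.2162) = 11.7·0.8303 = 9.715 mg/L.

9.71 mg/L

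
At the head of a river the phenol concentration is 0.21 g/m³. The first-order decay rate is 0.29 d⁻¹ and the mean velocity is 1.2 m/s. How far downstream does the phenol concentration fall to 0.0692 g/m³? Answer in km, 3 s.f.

397 km

From C = C₀·e^(−kt), t = ln(C₀/C)/k = ln(0.21/0.0692)/0.29 = 1.11/0.29 = 3.828 d.
Distance = v·t = 1.2 m/s × 3.307e+05 s = 3.969e+05 m = 396.9 km.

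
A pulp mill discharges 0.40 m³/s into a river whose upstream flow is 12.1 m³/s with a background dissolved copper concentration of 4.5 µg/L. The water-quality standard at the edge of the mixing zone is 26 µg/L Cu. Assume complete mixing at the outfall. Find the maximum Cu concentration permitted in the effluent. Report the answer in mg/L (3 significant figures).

0.676 mg/L

4.5 µg/L = 0.0045 mg/L.
26 µg/L = 0.026 mg/L.
Mass balance: 0.026·12.5 = 0.4·Cₑ + 12.1·0.0045.
Cₑ = (0.325 − 0.05445) / 0.4 = 0.6764 mg/L.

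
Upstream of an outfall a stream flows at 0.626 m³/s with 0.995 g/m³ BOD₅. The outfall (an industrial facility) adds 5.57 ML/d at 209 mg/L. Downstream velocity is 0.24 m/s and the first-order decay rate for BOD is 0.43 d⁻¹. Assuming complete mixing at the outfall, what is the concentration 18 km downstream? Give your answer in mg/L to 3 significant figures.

5.57 ML/d = 0.06447 m³/s.
After complete mixing, C₀ = (0.06447·209 + 0.626·0.995) / 0.6905 = 20.42 mg/L.
Travel time t = 1.8e+04 m / 0.24 m/s = 7.5e+04 s = 0.8681 d.
C = 20.42·exp(−0.43·0.8681) = 20.42·0.6885 = 14.06 mg/L.

14.1 mg/L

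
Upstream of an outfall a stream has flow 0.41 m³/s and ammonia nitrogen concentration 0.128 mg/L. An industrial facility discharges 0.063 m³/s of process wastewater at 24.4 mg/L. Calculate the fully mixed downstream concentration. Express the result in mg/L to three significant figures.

3.36 mg/L

Flow-weighted mixing gives C = (0.063·24.4 + 0.41·0.128) / (0.063 + 0.41) = 1.59/0.473 = 3.361 mg/L.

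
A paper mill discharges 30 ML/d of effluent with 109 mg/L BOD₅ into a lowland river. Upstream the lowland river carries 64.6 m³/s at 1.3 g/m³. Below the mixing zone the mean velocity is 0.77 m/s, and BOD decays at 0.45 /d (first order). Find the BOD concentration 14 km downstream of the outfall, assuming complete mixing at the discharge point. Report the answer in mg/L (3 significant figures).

1.71 mg/L

30 ML/d = 0.3472 m³/s.
After complete mixing, C₀ = (0.3472·109 + 64.6·1.3) / 64.95 = 1.876 mg/L.
Travel time t = 1.4e+04 m / 0.77 m/s = 1.818e+04 s = 0.2104 d.
C = 1.876·exp(−0.45·0.2104) = 1.876·0.9096 = 1.706 mg/L.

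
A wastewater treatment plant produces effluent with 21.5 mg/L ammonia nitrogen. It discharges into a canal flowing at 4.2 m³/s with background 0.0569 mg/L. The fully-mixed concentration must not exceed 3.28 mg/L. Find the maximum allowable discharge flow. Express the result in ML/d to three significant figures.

64.2 ML/d

Mass balance at complete mixing: C_std·(Q_w + Q_r) = Q_w·C_e + Q_r·C_b.
Rearranging, Q_w = Q_r·(C_std − C_b)/(C_e − C_std) = 4.2·(3.28 − 0.0569) / (21.5 − 3.28) = 0.743 m³/s.
= 64.19 ML/d.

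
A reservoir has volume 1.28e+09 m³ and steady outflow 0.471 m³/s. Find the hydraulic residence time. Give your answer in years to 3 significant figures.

Q = 0.471 m³/s × 3.156e+07 s/yr = 1.486e+07 m³/yr.
Hydraulic residence time τ = V/Q = 1.28e+09/1.486e+07 = 86.12 yr.

86.1 yr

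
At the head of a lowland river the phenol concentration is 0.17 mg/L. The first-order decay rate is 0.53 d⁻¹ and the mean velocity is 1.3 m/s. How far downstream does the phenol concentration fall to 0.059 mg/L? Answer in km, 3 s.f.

From C = C₀·e^(−kt), t = ln(C₀/C)/k = ln(0.17/0.059)/0.53 = 1.058/0.53 = 1.997 d.
Distance = v·t = 1.3 m/s × 1.725e+05 s = 2.243e+05 m = 224.3 km.

224 km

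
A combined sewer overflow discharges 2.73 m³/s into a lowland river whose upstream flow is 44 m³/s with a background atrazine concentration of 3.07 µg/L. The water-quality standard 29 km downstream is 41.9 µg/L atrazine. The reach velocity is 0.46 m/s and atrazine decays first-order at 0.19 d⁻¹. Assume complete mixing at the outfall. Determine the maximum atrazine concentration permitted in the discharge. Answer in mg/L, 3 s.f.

3.07 µg/L = 0.00307 mg/L.
41.9 µg/L = 0.0419 mg/L.
Travel time to the compliance point: t = 2.9e+04/0.46 = 6.304e+04 s = 0.7297 d; decay factor exp(−0.19·0.7297) = 0.8705.
So the concentration just after mixing may be at most 0.0419/0.8705 = 0.04813 mg/L.
Mass balance: 0.04813·46.73 = 2.73·Cₑ + 44·0.00307.
Cₑ = (2.249 − 0.1351) / 2.73 = 0.7744 mg/L.

0.774 mg/L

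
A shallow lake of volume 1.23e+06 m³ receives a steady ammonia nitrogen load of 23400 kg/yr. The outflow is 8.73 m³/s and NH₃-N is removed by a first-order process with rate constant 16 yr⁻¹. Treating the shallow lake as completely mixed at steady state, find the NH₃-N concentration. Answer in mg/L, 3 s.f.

Outflow Q = 8.73 m³/s × 3.156e+07 s/yr = 2.755e+08 m³/yr.
Steady-state CSTR mass balance: W = Q·C + k·V·C, so C = W/(Q + kV).
Q + kV = 2.755e+08 + 16·1.23e+06 = 2.952e+08 m³/yr.
C = 23400/2.952e+08 = 7.927e-05 kg/m³ = 0.07927 mg/L.

0.0793 mg/L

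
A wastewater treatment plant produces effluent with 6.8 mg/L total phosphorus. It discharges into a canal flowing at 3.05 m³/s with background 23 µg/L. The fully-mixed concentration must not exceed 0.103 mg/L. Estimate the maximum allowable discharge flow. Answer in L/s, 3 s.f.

36.4 L/s

23 µg/L = 0.023 mg/L.
Mass balance at complete mixing: C_std·(Q_w + Q_r) = Q_w·C_e + Q_r·C_b.
Rearranging, Q_w = Q_r·(C_std − C_b)/(C_e − C_std) = 3.05·(0.103 − 0.023) / (6.8 − 0.103) = 0.03643 m³/s.
= 36.43 L/s.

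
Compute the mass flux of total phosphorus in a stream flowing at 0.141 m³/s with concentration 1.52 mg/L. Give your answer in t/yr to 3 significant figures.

Mass flux = Q·C = 0.141 m³/s × 1.52 g/m³ = 0.2143 g/s.
= 0.2143 g/s × 31.56 = 6.763 t/yr.

6.76 t/yr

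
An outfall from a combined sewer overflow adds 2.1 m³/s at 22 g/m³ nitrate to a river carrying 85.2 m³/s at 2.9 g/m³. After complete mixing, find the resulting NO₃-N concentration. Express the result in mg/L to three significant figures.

3.36 mg/L

Flow-weighted mixing gives C = (2.1·22 + 85.2·2.9) / (2.1 + 85.2) = 293.3/87.3 = 3.359 mg/L.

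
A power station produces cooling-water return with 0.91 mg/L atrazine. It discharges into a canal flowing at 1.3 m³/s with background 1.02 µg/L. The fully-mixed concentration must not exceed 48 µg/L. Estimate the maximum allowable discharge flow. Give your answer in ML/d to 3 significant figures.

1.02 µg/L = 0.00102 mg/L.
48 µg/L = 0.048 mg/L.
Mass balance at complete mixing: C_std·(Q_w + Q_r) = Q_w·C_e + Q_r·C_b.
Rearranging, Q_w = Q_r·(C_std − C_b)/(C_e − C_std) = 1.3·(0.048 − 0.00102) / (0.91 − 0.048) = 0.07085 m³/s.
= 6.122 ML/d.

6.12 ML/d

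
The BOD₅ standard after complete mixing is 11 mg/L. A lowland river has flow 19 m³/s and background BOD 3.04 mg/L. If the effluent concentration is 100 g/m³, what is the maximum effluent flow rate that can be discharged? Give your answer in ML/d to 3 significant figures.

Mass balance at complete mixing: C_std·(Q_w + Q_r) = Q_w·C_e + Q_r·C_b.
Rearranging, Q_w = Q_r·(C_std − C_b)/(C_e − C_std) = 19·(11 − 3.04) / (100 − 11) = 1.699 m³/s.
= 146.8 ML/d.

147 ML/d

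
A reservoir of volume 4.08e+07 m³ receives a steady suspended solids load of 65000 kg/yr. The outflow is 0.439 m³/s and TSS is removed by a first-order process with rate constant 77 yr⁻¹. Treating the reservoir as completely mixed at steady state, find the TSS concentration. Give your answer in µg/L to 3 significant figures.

20.6 µg/L

Outflow Q = 0.439 m³/s × 3.156e+07 s/yr = 1.385e+07 m³/yr.
Steady-state CSTR mass balance: W = Q·C + k·V·C, so C = W/(Q + kV).
Q + kV = 1.385e+07 + 77·4.08e+07 = 3.155e+09 m³/yr.
C = 65000/3.155e+09 = 2.06e-05 kg/m³ = 0.0206 mg/L = 20.6 µg/L.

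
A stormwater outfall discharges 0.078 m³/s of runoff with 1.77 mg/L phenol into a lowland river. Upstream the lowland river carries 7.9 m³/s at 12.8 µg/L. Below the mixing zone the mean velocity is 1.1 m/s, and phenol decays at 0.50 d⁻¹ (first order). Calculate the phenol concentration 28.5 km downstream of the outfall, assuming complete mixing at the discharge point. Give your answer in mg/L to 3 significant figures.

0.0258 mg/L

12.8 µg/L = 0.0128 mg/L.
After complete mixing, C₀ = (0.078·1.77 + 7.9·0.0128) / 7.978 = 0.02998 mg/L.
Travel time t = 2.85e+04 m / 1.1 m/s = 2.591e+04 s = 0.2999 d.
C = 0.02998·exp(−0.50·0.2999) = 0.02998·0.8608 = 0.02581 mg/L.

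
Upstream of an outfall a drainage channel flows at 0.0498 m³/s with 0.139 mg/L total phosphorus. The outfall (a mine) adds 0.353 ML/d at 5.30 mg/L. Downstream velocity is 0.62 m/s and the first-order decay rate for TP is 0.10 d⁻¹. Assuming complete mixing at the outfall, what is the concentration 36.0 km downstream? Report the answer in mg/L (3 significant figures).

0.496 mg/L

0.353 ML/d = 0.004086 m³/s.
After complete mixing, C₀ = (0.004086·5.3 + 0.0498·0.139) / 0.05389 = 0.5303 mg/L.
Travel time t = 3.6e+04 m / 0.62 m/s = 5.806e+04 s = 0.672 d.
C = 0.5303·exp(−0.10·0.672) = 0.5303·0.935 = 0.4958 mg/L.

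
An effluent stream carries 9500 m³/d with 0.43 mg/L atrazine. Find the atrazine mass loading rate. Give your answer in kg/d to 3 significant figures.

9500 m³/d = 0.11 m³/s.
Mass flux = Q·C = 0.11 m³/s × 0.43 g/m³ = 0.04728 g/s.
= 0.04728 g/s × 86.4 = 4.085 kg/d.

4.08 kg/d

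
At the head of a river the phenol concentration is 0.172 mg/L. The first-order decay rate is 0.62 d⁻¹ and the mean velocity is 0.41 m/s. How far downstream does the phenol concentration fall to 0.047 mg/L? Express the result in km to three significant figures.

74.1 km

From C = C₀·e^(−kt), t = ln(C₀/C)/k = ln(0.172/0.047)/0.62 = 1.297/0.62 = 2.092 d.
Distance = v·t = 0.41 m/s × 1.808e+05 s = 7.412e+04 m = 74.12 km.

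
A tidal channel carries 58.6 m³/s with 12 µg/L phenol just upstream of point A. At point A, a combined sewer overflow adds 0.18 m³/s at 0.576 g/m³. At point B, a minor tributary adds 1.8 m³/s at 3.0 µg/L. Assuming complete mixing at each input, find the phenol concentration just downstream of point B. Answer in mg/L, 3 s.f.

12 µg/L = 0.012 mg/L.
After input A: C = (58.6·0.012 + 0.18·0.576) / 58.78 = 0.01373 mg/L.
3.0 µg/L = 0.003 mg/L.
After input B: C = (58.78·0.01373 + 1.8·0.003) / 60.58 = 0.01341 mg/L.

0.0134 mg/L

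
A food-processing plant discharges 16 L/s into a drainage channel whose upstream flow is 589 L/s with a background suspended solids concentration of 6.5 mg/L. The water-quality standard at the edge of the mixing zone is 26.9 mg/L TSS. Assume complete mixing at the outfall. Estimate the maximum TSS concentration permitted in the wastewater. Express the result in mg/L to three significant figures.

778 mg/L

16 L/s = 0.016 m³/s.
589 L/s = 0.589 m³/s.
Mass balance: 26.9·0.605 = 0.016·Cₑ + 0.589·6.5.
Cₑ = (16.27 − 3.829) / 0.016 = 777.9 mg/L.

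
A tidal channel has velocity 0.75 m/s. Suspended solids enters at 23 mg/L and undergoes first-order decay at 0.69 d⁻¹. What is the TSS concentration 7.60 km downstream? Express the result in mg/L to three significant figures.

21.2 mg/L

Travel time t = 7.60 km / 0.75 m/s = 7600/0.75 = 1.013e+04 s = 0.1173 d.
First-order decay: C = 23·exp(−0.69·0.1173) = 23·0.9223 = 21.21 mg/L.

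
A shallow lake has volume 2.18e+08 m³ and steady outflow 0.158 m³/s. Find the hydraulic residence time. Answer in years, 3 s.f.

Q = 0.158 m³/s × 3.156e+07 s/yr = 4.986e+06 m³/yr.
Hydraulic residence time τ = V/Q = 2.18e+08/4.986e+06 = 43.72 yr.

43.7 yr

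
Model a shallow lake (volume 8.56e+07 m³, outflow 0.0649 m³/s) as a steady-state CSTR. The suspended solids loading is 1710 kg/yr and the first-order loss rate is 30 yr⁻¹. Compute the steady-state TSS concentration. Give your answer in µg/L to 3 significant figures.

0.665 µg/L

Outflow Q = 0.0649 m³/s × 3.156e+07 s/yr = 2.048e+06 m³/yr.
Steady-state CSTR mass balance: W = Q·C + k·V·C, so C = W/(Q + kV).
Q + kV = 2.048e+06 + 30·8.56e+07 = 2.57e+09 m³/yr.
C = 1710/2.57e+09 = 6.654e-07 kg/m³ = 0.0006654 mg/L = 0.6654 µg/L.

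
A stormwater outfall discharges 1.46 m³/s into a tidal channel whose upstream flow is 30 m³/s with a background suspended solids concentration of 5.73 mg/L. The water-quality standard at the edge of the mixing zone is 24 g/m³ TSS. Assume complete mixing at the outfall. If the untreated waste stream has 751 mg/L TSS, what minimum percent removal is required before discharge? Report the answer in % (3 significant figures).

46.8 %

Mass balance: 24·31.46 = 1.46·Cₑ + 30·5.73.
Cₑ = (755 − 171.9) / 1.46 = 399.4 mg/L.
Required removal = 1 − 399.4/751 = 46.82 %.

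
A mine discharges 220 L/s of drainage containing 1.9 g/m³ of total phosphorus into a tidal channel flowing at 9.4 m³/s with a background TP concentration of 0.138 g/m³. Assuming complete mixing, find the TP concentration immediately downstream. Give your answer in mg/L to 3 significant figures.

220 L/s = 0.22 m³/s.
Flow-weighted mixing gives C = (0.22·1.9 + 9.4·0.138) / (0.22 + 9.4) = 1.715/9.62 = 0.1783 mg/L.

0.178 mg/L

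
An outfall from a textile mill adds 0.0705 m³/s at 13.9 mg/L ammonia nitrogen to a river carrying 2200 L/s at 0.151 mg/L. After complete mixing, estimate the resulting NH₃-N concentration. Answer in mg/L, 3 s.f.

2200 L/s = 2.2 m³/s.
Flow-weighted mixing gives C = (0.0705·13.9 + 2.2·0.151) / (0.0705 + 2.2) = 1.312/2.271 = 0.5779 mg/L.

0.578 mg/L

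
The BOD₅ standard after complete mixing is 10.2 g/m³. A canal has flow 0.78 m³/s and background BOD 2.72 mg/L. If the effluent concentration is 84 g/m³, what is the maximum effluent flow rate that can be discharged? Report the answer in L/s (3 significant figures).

79.1 L/s

Mass balance at complete mixing: C_std·(Q_w + Q_r) = Q_w·C_e + Q_r·C_b.
Rearranging, Q_w = Q_r·(C_std − C_b)/(C_e − C_std) = 0.78·(10.2 − 2.72) / (84 − 10.2) = 0.07906 m³/s.
= 79.06 L/s.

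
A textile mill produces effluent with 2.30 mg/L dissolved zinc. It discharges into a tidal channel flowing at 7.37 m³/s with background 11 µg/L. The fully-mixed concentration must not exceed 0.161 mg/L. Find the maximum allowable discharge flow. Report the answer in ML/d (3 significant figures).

11 µg/L = 0.011 mg/L.
Mass balance at complete mixing: C_std·(Q_w + Q_r) = Q_w·C_e + Q_r·C_b.
Rearranging, Q_w = Q_r·(C_std − C_b)/(C_e − C_std) = 7.37·(0.161 − 0.011) / (2.3 − 0.161) = 0.5168 m³/s.
= 44.65 ML/d.

44.7 ML/d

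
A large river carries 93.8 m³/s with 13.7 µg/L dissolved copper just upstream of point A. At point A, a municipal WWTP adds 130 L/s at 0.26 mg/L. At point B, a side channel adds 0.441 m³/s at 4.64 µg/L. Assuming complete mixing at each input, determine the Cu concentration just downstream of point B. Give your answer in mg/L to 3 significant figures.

0.0140 mg/L

13.7 µg/L = 0.0137 mg/L.
130 L/s = 0.13 m³/s.
After input A: C = (93.8·0.0137 + 0.13·0.26) / 93.93 = 0.01404 mg/L.
4.64 µg/L = 0.00464 mg/L.
After input B: C = (93.93·0.01404 + 0.441·0.00464) / 94.37 = 0.014 mg/L.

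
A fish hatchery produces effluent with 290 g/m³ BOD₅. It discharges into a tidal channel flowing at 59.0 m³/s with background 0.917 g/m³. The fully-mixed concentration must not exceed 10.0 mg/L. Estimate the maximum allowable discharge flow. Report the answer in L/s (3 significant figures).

1910 L/s

Mass balance at complete mixing: C_std·(Q_w + Q_r) = Q_w·C_e + Q_r·C_b.
Rearranging, Q_w = Q_r·(C_std − C_b)/(C_e − C_std) = 59.0·(10 − 0.917) / (290 − 10) = 1.914 m³/s.
= 1914 L/s.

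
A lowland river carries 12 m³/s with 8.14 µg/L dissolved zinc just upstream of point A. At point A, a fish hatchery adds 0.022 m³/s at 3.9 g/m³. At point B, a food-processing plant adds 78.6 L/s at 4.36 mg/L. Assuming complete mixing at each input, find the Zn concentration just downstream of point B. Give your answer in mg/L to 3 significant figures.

0.0435 mg/L

8.14 µg/L = 0.00814 mg/L.
After input A: C = (12·0.00814 + 0.022·3.9) / 12.02 = 0.01526 mg/L.
78.6 L/s = 0.0786 m³/s.
After input B: C = (12.02·0.01526 + 0.0786·4.36) / 12.1 = 0.04348 mg/L.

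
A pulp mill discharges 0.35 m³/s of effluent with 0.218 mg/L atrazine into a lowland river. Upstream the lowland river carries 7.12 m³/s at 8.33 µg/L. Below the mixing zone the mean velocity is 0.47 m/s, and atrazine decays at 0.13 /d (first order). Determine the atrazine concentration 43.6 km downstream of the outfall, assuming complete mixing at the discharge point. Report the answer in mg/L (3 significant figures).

0.0158 mg/L

8.33 µg/L = 0.00833 mg/L.
After complete mixing, C₀ = (0.35·0.218 + 7.12·0.00833) / 7.47 = 0.01815 mg/L.
Travel time t = 4.36e+04 m / 0.47 m/s = 9.277e+04 s = 1.074 d.
C = 0.01815·exp(−0.13·1.074) = 0.01815·0.8697 = 0.01579 mg/L.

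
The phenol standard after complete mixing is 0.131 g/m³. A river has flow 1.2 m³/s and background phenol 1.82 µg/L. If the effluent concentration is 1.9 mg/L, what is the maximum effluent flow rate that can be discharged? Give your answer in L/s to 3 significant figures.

1.82 µg/L = 0.00182 mg/L.
Mass balance at complete mixing: C_std·(Q_w + Q_r) = Q_w·C_e + Q_r·C_b.
Rearranging, Q_w = Q_r·(C_std − C_b)/(C_e − C_std) = 1.2·(0.131 − 0.00182) / (1.9 − 0.131) = 0.08763 m³/s.
= 87.63 L/s.

87.6 L/s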